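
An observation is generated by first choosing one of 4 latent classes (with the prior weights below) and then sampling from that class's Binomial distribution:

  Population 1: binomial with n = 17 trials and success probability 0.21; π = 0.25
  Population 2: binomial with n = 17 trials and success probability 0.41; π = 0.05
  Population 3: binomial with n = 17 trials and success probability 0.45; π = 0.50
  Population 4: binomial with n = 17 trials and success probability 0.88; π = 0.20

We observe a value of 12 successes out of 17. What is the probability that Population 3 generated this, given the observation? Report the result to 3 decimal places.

0.600

Posterior ∝ prior × likelihood, so P(k | x) ∝ P(Z=k) f_k(x); normalise over all components.
Evaluate each component's likelihood at the observed value:
  L_1 = 1.40061e-05
  L_2 = 0.00998198
  L_3 = 0.021474
  L_4 = 0.0332084
Weight by the priors:
  P(Z=1)·L_1 = 0.25 × 1.40061e-05 = 3.50153e-06
  P(Z=2)·L_2 = 0.05 × 0.00998198 = 0.000499099
  P(Z=3)·L_3 = 0.50 × 0.021474 = 0.010737
  P(Z=4)·L_4 = 0.20 × 0.0332084 = 0.00664169
Sum: 3.50153e-06 + 0.000499099 + 0.010737 + 0.00664169 = 0.0178813
P(Population 3 | 12 successes out of 17) = 0.010737 / 0.0178813 ≈ 0.600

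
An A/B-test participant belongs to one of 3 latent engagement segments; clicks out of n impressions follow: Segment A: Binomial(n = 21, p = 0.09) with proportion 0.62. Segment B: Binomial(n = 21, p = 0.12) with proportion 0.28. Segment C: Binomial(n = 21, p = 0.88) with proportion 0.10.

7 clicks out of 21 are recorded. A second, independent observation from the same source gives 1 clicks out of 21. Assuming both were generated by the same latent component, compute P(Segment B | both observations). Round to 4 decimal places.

The responsibility of component k is w_k f_k(x) divided by Σ_j w_j f_j(x).
Since both observations come from the same component, the likelihood for component k is f_k(x₁)·f_k(x₂).
  p_A = [0.00148519] × [0.286609] = 0.000425669
  p_B = [0.00695875] × [0.195458] = 0.00136014
  p_C = [6.10128e-09] × [7.08479e-18] = 4.32263e-26
Unnormalised posteriors:
  w_A·p_A = 0.62 × 0.000425669 = 0.000263915
  w_B·p_B = 0.28 × 0.00136014 = 0.000380841
  w_C·p_C = 0.10 × 4.32263e-26 = 4.32263e-27
Normaliser: 0.000263915 + 0.000380841 + 4.32263e-27 = 0.000644755
P(Segment B | x) ≈ 0.5907

0.5907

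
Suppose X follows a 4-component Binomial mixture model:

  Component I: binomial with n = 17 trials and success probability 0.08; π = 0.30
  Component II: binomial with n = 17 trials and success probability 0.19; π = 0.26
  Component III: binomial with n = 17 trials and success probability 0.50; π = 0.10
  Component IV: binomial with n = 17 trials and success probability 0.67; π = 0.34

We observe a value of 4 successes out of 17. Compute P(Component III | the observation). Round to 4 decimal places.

0.0284

Apply Bayes' rule: the posterior for each component is proportional to its prior times its likelihood at x.
Evaluate each component's likelihood at the observed value:
  L_I = C(17,4)·0.08^4·0.92^13 = 2380·4.096e-05·0.338253 = 0.0329745
  L_II = C(17,4)·0.19^4·0.81^13 = 2380·0.00130321·0.0646108 = 0.200399
  L_III = C(17,4)·0.50^4·0.50^13 = 2380·0.0625·0.00012207 = 0.018158
  L_IV = C(17,4)·0.67^4·0.33^13 = 2380·0.201511·5.50404e-07 = 0.000263972
Multiply by the mixture weights:
  w_I·L_I = 0.30 × 0.0329745 = 0.00989236
  w_II·L_II = 0.26 × 0.200399 = 0.0521039
  w_III·L_III = 0.10 × 0.018158 = 0.0018158
  w_IV·L_IV = 0.34 × 0.000263972 = 8.97504e-05
Normaliser: 0.00989236 + 0.0521039 + 0.0018158 + 8.97504e-05 = 0.0639018
Responsibility of Component III: 0.0018158 / 0.0639018 ≈ 0.0284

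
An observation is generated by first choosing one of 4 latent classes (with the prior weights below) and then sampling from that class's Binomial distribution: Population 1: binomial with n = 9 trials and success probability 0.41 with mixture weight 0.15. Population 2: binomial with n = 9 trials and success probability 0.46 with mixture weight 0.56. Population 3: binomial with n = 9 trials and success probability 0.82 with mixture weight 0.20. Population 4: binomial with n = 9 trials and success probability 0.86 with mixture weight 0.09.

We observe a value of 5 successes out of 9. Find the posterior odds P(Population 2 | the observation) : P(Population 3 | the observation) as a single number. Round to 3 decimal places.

12.600

Posterior odds = (π_i f_i(x)) / (π_j f_j(x)); the normalising sum cancels.
Evaluate each component's likelihood at the observed value:
  p_1 = C(9,5)·0.41^5·0.59^4 = 126·0.0115856·0.121174 = 0.176888
  p_2 = C(9,5)·0.46^5·0.54^4 = 126·0.0205963·0.0850306 = 0.220666
  p_3 = C(9,5)·0.82^5·0.18^4 = 126·0.37074·0.00104976 = 0.0490377
  p_4 = C(9,5)·0.86^5·0.14^4 = 126·0.470427·0.00038416 = 0.0227706
Odds = (0.56/0.20) × (0.220666/0.0490377) = 2.8 × 4.49992 ≈ 12.600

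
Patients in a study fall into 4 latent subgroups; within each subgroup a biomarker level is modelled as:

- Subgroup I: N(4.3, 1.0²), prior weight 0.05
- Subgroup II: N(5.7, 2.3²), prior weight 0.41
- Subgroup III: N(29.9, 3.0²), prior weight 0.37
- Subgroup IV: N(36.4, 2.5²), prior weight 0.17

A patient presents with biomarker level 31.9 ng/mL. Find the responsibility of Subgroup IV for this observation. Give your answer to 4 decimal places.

The responsibility of component k is P(Z=k) f_k(x) divided by Σ_j P(Z=j) f_j(x).
Component likelihoods at x = 31.9 ng/mL:
  L_I = 1.53754e-166
  L_II = 1.15282e-29
  L_III = 0.106483
  L_IV = 0.0315801
Unnormalised posteriors:
  P(Z=I)·L_I = 0.05 × 1.53754e-166 = 7.68772e-168
  P(Z=II)·L_II = 0.41 × 1.15282e-29 = 4.72657e-30
  P(Z=III)·L_III = 0.37 × 0.106483 = 0.0393986
  P(Z=IV)·L_IV = 0.17 × 0.0315801 = 0.00536861
Evidence: 7.68772e-168 + 4.72657e-30 + 0.0393986 + 0.00536861 = 0.0447672
Responsibility of Subgroup IV: 0.00536861 / 0.0447672 ≈ 0.1199

0.1199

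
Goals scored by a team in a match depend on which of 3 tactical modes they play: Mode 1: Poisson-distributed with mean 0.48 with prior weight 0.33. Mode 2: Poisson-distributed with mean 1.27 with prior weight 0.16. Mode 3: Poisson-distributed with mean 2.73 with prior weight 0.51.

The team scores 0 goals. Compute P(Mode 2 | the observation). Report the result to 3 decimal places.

The responsibility of component k is P(Z=k) f_k(x) divided by Σ_j P(Z=j) f_j(x).
Poisson probabilities:
  L_1 = 0.618783
  L_2 = 0.280832
  L_3 = 0.0652193
Weight by the priors:
  P(Z=1)·L_1 = 0.33 × 0.618783 = 0.204199
  P(Z=2)·L_2 = 0.16 × 0.280832 = 0.0449331
  P(Z=3)·L_3 = 0.51 × 0.0652193 = 0.0332618
Evidence: 0.204199 + 0.0449331 + 0.0332618 = 0.282393
Responsibility of Mode 2: 0.0449331 / 0.282393 ≈ 0.159

0.159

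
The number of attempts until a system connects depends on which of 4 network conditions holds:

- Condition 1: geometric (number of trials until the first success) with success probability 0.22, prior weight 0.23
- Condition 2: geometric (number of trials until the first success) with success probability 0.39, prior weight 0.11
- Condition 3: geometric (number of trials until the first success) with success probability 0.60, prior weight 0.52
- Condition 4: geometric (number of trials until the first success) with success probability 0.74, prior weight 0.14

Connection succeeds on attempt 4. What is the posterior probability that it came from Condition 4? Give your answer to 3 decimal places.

The responsibility of component k is P(Z=k) f_k(x) divided by Σ_j P(Z=j) f_j(x).
Component likelihoods at x = 4:
  p_1 = 0.22·(1−0.22)^3 = 0.22·0.474552 = 0.104401
  p_2 = 0.39·(1−0.39)^3 = 0.39·0.226981 = 0.0885226
  p_3 = 0.60·(1−0.60)^3 = 0.60·0.064 = 0.0384
  p_4 = 0.74·(1−0.74)^3 = 0.74·0.017576 = 0.0130062
Multiply by the mixture weights:
  P(Z=1)·p_1 = 0.23 × 0.104401 = 0.0240123
  P(Z=2)·p_2 = 0.11 × 0.0885226 = 0.00973748
  P(Z=3)·p_3 = 0.52 × 0.0384 = 0.019968
  P(Z=4)·p_4 = 0.14 × 0.0130062 = 0.00182087
Normaliser: 0.0240123 + 0.00973748 + 0.019968 + 0.00182087 = 0.0555387
P(Condition 4 | data) ≈ 0.033

0.033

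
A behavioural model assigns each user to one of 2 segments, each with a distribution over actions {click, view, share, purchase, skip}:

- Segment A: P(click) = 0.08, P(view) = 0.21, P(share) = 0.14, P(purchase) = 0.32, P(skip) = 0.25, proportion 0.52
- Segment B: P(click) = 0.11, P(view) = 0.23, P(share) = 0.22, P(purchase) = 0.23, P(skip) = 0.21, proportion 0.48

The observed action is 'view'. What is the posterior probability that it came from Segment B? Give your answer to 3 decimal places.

0.503

By Bayes' theorem, P(k | x) = π_k f_k(x) / Σ_j π_j f_j(x).
Evaluate each component's likelihood at the observed value:
  L_A = 0.21
  L_B = 0.23
Unnormalised posteriors:
  π_A·L_A = 0.52 × 0.21 = 0.1092
  π_B·L_B = 0.48 × 0.23 = 0.1104
Evidence: 0.1092 + 0.1104 = 0.2196
So the posterior for Segment B is 0.1104 / 0.2196 ≈ 0.503.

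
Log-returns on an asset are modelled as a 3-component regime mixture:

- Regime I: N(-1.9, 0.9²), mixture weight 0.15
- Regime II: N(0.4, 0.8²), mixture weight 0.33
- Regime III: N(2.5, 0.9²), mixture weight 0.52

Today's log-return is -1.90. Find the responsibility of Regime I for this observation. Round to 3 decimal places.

0.962

Posterior ∝ prior × likelihood, so P(k | x) ∝ π_k f_k(x); normalise over all components.
Component likelihoods at x = -1.90:
  p_I = (1/(0.9·√(2π)))·exp(−(-1.90−-1.9)²/(2·0.9²)) = 0.443269·exp(-0.00000) = 0.443269
  p_II = (1/(0.8·√(2π)))·exp(−(-1.90−0.4)²/(2·0.8²)) = 0.498678·exp(-4.13281) = 0.00799765
  p_III = (1/(0.9·√(2π)))·exp(−(-1.90−2.5)²/(2·0.9²)) = 0.443269·exp(-11.95062) = 2.86141e-06
Multiply by the mixture weights:
  π_I·p_I = 0.15 × 0.443269 = 0.0664904
  π_II·p_II = 0.33 × 0.00799765 = 0.00263922
  π_III·p_III = 0.52 × 2.86141e-06 = 1.48793e-06
Evidence: 0.0664904 + 0.00263922 + 1.48793e-06 = 0.0691311
P(Regime I | -1.90) ≈ 0.962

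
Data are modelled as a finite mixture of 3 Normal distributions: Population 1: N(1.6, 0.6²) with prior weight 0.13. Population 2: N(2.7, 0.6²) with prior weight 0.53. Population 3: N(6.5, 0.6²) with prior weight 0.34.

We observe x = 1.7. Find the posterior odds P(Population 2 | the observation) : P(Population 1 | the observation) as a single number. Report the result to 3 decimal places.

Posterior odds = (w_i f_i(x)) / (w_j f_j(x)); the normalising sum cancels.
Component likelihoods at x = 1.7:
  f_1 = 0.655733
  f_2 = 0.165795
  f_3 = 8.42045e-15
0.0878715 / 0.0852453 ≈ 1.031

1.031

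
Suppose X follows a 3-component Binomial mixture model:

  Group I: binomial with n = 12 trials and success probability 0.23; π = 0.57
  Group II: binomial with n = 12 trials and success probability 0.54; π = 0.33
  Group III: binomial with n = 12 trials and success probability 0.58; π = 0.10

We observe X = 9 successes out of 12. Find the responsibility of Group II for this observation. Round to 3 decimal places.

By Bayes' theorem, P(k | x) = π_k f_k(x) / Σ_j π_j f_j(x).
Evaluate each component's likelihood at the observed value:
  L_I = 0.000180903
  L_II = 0.0836065
  L_III = 0.121066
Unnormalised posteriors:
  π_I·L_I = 0.57 × 0.000180903 = 0.000103115
  π_II·L_II = 0.33 × 0.0836065 = 0.0275901
  π_III·L_III = 0.10 × 0.121066 = 0.0121066
Marginal: 0.000103115 + 0.0275901 + 0.0121066 = 0.0397999
P(Group II | x) ≈ 0.693

0.693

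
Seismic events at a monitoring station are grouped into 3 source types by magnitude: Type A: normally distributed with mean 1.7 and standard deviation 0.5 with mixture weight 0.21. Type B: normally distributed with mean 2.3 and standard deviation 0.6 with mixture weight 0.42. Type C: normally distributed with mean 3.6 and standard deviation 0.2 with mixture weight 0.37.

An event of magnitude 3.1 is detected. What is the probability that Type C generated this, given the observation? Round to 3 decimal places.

0.215

The responsibility of component k is π_k f_k(x) divided by Σ_j π_j f_j(x).
Evaluate each component's likelihood at the observed value:
  p_A = (1/(0.5·√(2π)))·exp(−(3.1−1.7)²/(2·0.5²)) = 0.797885·exp(-3.92000) = 0.0158309
  p_B = (1/(0.6·√(2π)))·exp(−(3.1−2.3)²/(2·0.6²)) = 0.664904·exp(-0.88889) = 0.27335
  p_C = (1/(0.2·√(2π)))·exp(−(3.1−3.6)²/(2·0.2²)) = 1.994711·exp(-3.12500) = 0.0876415
Unnormalised posteriors:
  π_A·p_A = 0.21 × 0.0158309 = 0.00332449
  π_B·p_B = 0.42 × 0.27335 = 0.114807
  π_C·p_C = 0.37 × 0.0876415 = 0.0324274
Denominator: 0.00332449 + 0.114807 + 0.0324274 = 0.150559
P(Type C | the observation) = 0.0324274 / 0.150559 ≈ 0.215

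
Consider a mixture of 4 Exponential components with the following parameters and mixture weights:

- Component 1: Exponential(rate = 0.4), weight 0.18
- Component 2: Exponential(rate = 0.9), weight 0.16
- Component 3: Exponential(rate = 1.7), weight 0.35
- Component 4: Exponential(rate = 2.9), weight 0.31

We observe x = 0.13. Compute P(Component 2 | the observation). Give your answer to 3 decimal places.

0.099

Apply Bayes' rule: the posterior for each component is proportional to its prior times its likelihood at x.
Evaluate each component's likelihood at the observed value:
  p_1 = 0.379732
  p_2 = 0.800627
  p_3 = 1.36292
  p_4 = 1.98916
Unnormalised posteriors:
  π_1·p_1 = 0.18 × 0.379732 = 0.0683517
  π_2·p_2 = 0.16 × 0.800627 = 0.1281
  π_3·p_3 = 0.35 × 1.36292 = 0.477021
  π_4·p_4 = 0.31 × 1.98916 = 0.616639
Sum: 0.0683517 + 0.1281 + 0.477021 + 0.616639 = 1.29011
P(Component 2 | 0.13) ≈ 0.099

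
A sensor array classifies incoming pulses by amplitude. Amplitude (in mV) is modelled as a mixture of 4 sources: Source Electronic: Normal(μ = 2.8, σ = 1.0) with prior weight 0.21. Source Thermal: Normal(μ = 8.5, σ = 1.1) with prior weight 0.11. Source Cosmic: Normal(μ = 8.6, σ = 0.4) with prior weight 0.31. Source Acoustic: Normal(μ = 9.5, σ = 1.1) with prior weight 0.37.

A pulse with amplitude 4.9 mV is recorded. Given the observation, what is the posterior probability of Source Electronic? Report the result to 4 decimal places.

0.9778

Posterior ∝ prior × likelihood, so P(k | x) ∝ π_k f_k(x); normalise over all components.
Normal densities:
  L_Electronic = 0.0439836
  L_Thermal = 0.00171281
  L_Cosmic = 2.62536e-19
  L_Acoustic = 5.78273e-05
Unnormalised posteriors:
  π_Electronic·L_Electronic = 0.21 × 0.0439836 = 0.00923656
  π_Thermal·L_Thermal = 0.11 × 0.00171281 = 0.000188409
  π_Cosmic·L_Cosmic = 0.31 × 2.62536e-19 = 8.13862e-20
  π_Acoustic·L_Acoustic = 0.37 × 5.78273e-05 = 2.13961e-05
Sum: 0.00923656 + 0.000188409 + 8.13862e-20 + 2.13961e-05 = 0.00944636
Responsibility of Source Electronic: 0.00923656 / 0.00944636 ≈ 0.9778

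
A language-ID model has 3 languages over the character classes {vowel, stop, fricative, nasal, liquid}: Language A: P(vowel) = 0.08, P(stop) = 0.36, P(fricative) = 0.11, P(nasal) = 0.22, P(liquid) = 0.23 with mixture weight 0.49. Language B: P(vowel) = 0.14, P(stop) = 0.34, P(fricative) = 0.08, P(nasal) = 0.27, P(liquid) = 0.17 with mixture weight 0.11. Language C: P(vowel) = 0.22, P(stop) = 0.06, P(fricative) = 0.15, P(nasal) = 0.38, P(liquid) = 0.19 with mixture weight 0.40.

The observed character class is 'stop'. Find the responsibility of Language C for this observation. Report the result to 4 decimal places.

0.1009

By Bayes' theorem, P(k | x) = π_k f_k(x) / Σ_j π_j f_j(x).
Component likelihoods at x = 'stop':
  f_A = P(stop | comp) = 0.36
  f_B = P(stop | comp) = 0.34
  f_C = P(stop | comp) = 0.06
Weight by the priors:
  π_A·f_A = 0.49 × 0.36 = 0.1764
  π_B·f_B = 0.11 × 0.34 = 0.0374
  π_C·f_C = 0.40 × 0.06 = 0.024
Marginal: 0.1764 + 0.0374 + 0.024 = 0.2378
So the posterior for Language C is 0.024 / 0.2378 ≈ 0.1009.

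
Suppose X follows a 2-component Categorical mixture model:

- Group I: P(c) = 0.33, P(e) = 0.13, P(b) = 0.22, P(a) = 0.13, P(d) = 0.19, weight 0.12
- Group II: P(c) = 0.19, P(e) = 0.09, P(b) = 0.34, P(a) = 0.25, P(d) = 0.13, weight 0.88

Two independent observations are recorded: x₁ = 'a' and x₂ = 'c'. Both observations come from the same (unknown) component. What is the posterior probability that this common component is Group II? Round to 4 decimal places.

By Bayes' theorem, P(k | x) = π_k f_k(x) / Σ_j π_j f_j(x).
Since both observations come from the same component, the likelihood for component k is f_k(x₁)·f_k(x₂).
  f_I = [P(a | comp) = 0.13] × [0.33] = 0.0429
  f_II = [P(a | comp) = 0.25] × [0.19] = 0.0475
Unnormalised posteriors:
  π_I·f_I = 0.12 × 0.0429 = 0.005148
  π_II·f_II = 0.88 × 0.0475 = 0.0418
Evidence: 0.005148 + 0.0418 = 0.046948
P(Group II | x₁,x₂) = 0.0418 / 0.046948 ≈ 0.8903

0.8903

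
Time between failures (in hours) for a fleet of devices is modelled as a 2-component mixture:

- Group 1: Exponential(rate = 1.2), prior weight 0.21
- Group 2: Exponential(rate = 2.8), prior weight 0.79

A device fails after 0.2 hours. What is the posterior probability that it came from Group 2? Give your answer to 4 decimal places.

Apply Bayes' rule: the posterior for each component is proportional to its prior times its likelihood at x.
Exponential densities:
  p_1 = 0.943953
  p_2 = 1.59939
Prior × likelihood for each component:
  P(Z=1)·p_1 = 0.21 × 0.943953 = 0.19823
  P(Z=2)·p_2 = 0.79 × 1.59939 = 1.26351
Denominator: 0.19823 + 1.26351 = 1.46174
So the posterior for Group 2 is 1.26351 / 1.46174 ≈ 0.8644.

0.8644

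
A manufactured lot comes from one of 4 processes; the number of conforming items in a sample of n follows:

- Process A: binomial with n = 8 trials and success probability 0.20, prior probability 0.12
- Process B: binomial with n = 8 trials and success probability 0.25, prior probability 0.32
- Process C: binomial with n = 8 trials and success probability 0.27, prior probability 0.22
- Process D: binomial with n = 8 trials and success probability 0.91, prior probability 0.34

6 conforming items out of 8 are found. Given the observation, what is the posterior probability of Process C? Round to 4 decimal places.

0.0274

Apply Bayes' rule: the posterior for each component is proportional to its prior times its likelihood at x.
Binomial probabilities:
  L_A = C(8,6)·0.20^6·0.80^2 = 28·6.4e-05·0.64 = 0.00114688
  L_B = C(8,6)·0.25^6·0.75^2 = 28·0.000244141·0.5625 = 0.00384521
  L_C = C(8,6)·0.27^6·0.73^2 = 28·0.00038742·0.5329 = 0.00578078
  L_D = C(8,6)·0.91^6·0.09^2 = 28·0.567869·0.0081 = 0.128793
Prior × likelihood for each component:
  π_A·L_A = 0.12 × 0.00114688 = 0.000137626
  π_B·L_B = 0.32 × 0.00384521 = 0.00123047
  π_C·L_C = 0.22 × 0.00578078 = 0.00127177
  π_D·L_D = 0.34 × 0.128793 = 0.0437895
Evidence: 0.000137626 + 0.00123047 + 0.00127177 + 0.0437895 = 0.0464294
Responsibility of Process C: 0.00127177 / 0.0464294 ≈ 0.0274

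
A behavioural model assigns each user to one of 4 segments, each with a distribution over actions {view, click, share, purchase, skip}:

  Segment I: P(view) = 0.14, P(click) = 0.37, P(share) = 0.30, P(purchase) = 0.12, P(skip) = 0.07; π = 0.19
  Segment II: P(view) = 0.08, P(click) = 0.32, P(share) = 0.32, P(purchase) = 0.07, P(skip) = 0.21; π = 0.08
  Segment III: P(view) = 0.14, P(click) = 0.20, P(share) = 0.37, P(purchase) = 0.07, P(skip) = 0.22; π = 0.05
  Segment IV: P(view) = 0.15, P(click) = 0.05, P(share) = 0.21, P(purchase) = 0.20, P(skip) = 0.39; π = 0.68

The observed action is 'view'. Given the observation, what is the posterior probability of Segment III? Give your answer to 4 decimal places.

P(component k | x) = P(Z=k)·f_k(x) / marginal(x), where marginal(x) = Σ_j P(Z=j)·f_j(x).
Evaluate each component's likelihood at the observed value:
  f_I = P(view | comp) = 0.14
  f_II = P(view | comp) = 0.08
  f_III = P(view | comp) = 0.14
  f_IV = P(view | comp) = 0.15
Multiply by the mixture weights:
  P(Z=I)·f_I = 0.19 × 0.14 = 0.0266
  P(Z=II)·f_II = 0.08 × 0.08 = 0.0064
  P(Z=III)·f_III = 0.05 × 0.14 = 0.007
  P(Z=IV)·f_IV = 0.68 × 0.15 = 0.102
Normaliser: 0.0266 + 0.0064 + 0.007 + 0.102 = 0.142
P(Segment III | data) = 0.007 / 0.142 ≈ 0.0493

0.0493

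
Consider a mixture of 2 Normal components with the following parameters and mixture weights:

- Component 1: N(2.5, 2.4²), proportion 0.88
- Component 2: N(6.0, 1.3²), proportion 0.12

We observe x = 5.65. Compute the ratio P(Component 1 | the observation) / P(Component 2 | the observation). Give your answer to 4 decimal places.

Posterior odds = (π_i f_i(x)) / (π_j f_j(x)); the normalising sum cancels.
Component likelihoods at x = 5.65:
  f_1 = 0.0702472
  f_2 = 0.295956
Posterior odds = (π_1·f_1) / (π_2·f_2) = (0.88·0.0702472) / (0.12·0.295956) = 0.0618175 / 0.0355147 ≈ 1.7406

1.7406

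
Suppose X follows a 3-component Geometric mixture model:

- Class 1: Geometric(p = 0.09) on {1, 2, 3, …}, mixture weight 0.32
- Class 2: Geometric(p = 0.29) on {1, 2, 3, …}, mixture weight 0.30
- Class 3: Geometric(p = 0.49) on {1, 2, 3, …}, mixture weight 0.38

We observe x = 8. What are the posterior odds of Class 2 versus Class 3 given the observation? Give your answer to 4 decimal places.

4.7354

Since P(k|x) ∝ w_k f_k(x), the posterior odds are w_i f_i(x) / (w_j f_j(x)).
Geometric probabilities:
  p_1 = 0.09·(1−0.09)^7 = 0.09·0.516761 = 0.0465085
  p_2 = 0.29·(1−0.29)^7 = 0.29·0.0909512 = 0.0263758
  p_3 = 0.49·(1−0.49)^7 = 0.49·0.00897411 = 0.00439731
Posterior odds = (w_2·p_2) / (w_3·p_3) = (0.30·0.0263758) / (0.38·0.00439731) = 0.00791275 / 0.00167098 ≈ 4.7354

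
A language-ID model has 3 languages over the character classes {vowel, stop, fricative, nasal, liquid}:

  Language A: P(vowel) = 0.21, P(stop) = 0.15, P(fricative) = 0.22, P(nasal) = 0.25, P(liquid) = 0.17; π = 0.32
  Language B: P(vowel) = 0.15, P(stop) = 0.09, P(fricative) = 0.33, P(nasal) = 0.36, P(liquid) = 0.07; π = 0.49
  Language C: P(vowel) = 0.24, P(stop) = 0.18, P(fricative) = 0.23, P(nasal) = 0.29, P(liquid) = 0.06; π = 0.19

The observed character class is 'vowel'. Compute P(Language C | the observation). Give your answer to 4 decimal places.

By Bayes' theorem, P(k | x) = π_k f_k(x) / Σ_j π_j f_j(x).
Categorical probabilities:
  f_A = 0.21
  f_B = 0.15
  f_C = 0.24
Unnormalised posteriors:
  π_A·f_A = 0.32 × 0.21 = 0.0672
  π_B·f_B = 0.49 × 0.15 = 0.0735
  π_C·f_C = 0.19 × 0.24 = 0.0456
Marginal: 0.0672 + 0.0735 + 0.0456 = 0.1863
Responsibility of Language C: 0.0456 / 0.1863 ≈ 0.2448

0.2448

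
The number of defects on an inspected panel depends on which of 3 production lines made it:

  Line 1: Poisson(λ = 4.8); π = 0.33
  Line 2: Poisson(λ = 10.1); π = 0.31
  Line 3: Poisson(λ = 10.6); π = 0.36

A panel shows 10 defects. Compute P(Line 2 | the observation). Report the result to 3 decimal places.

0.441

Apply Bayes' rule: the posterior for each component is proportional to its prior times its likelihood at x.
Component likelihoods at x = 10 defects:
  f_1 = e^(−4.8)·4.8^10/10! = 0.0147243
  f_2 = e^(−10.1)·10.1^10/10! = 0.125048
  f_3 = e^(−10.6)·10.6^10/10! = 0.122963
Prior × likelihood for each component:
  π_1·f_1 = 0.33 × 0.0147243 = 0.00485903
  π_2·f_2 = 0.31 × 0.125048 = 0.0387649
  π_3·f_3 = 0.36 × 0.122963 = 0.0442666
Sum: 0.00485903 + 0.0387649 + 0.0442666 = 0.0878905
Responsibility of Line 2: 0.0387649 / 0.0878905 ≈ 0.441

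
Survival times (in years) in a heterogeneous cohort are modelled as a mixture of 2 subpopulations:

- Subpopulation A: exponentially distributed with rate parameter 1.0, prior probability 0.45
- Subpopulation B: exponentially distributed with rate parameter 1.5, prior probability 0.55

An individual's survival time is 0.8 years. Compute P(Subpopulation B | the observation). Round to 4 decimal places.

0.5514

Posterior ∝ prior × likelihood, so P(k | x) ∝ π_k f_k(x); normalise over all components.
Exponential densities:
  p_A = 1.0·e^(−1.0·0.8) = 1.0·e^(−0.8000) = 0.449329
  p_B = 1.5·e^(−1.5·0.8) = 1.5·e^(−1.2000) = 0.451791
Weight by the priors:
  π_A·p_A = 0.45 × 0.449329 = 0.202198
  π_B·p_B = 0.55 × 0.451791 = 0.248485
Sum: 0.202198 + 0.248485 = 0.450683
P(Subpopulation B | data) = 0.248485 / 0.450683 ≈ 0.5514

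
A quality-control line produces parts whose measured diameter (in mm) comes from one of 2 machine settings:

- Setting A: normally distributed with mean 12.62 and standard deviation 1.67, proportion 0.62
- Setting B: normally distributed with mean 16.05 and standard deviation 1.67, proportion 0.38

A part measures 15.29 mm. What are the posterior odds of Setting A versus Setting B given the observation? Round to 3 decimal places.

0.504

Only the two components matter; the odds are (P(Z=i) f_i(x)) / (P(Z=j) f_j(x)).
Component likelihoods at x = 15.29 mm:
  p_A = 0.066547
  p_B = 0.215388
Posterior odds = (P(Z=A)·p_A) / (P(Z=B)·p_B) = (0.62·0.066547) / (0.38·0.215388) = 0.0412591 / 0.0818473 ≈ 0.504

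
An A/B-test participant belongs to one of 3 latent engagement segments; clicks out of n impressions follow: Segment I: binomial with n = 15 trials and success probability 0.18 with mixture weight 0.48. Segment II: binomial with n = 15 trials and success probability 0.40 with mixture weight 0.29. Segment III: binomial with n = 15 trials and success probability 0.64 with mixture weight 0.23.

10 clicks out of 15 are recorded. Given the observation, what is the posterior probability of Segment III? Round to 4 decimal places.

The responsibility of component k is P(Z=k) f_k(x) divided by Σ_j P(Z=j) f_j(x).
Component likelihoods at x = 10 clicks out of 15:
  p_I = 3.97511e-05
  p_II = 0.0244856
  p_III = 0.209347
Unnormalised posteriors:
  P(Z=I)·p_I = 0.48 × 3.97511e-05 = 1.90805e-05
  P(Z=II)·p_II = 0.29 × 0.0244856 = 0.00710084
  P(Z=III)·p_III = 0.23 × 0.209347 = 0.0481499
Marginal: 1.90805e-05 + 0.00710084 + 0.0481499 = 0.0552698
Responsibility of Segment III: 0.0481499 / 0.0552698 ≈ 0.8712

0.8712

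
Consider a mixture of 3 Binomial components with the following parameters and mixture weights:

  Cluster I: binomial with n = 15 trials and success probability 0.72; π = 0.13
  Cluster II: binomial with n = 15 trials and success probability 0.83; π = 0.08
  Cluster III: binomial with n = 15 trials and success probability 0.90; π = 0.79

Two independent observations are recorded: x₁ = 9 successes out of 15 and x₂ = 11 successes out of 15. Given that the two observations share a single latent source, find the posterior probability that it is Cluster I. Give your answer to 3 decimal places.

0.918

By Bayes' theorem, P(k | x) = w_k f_k(x) / Σ_j w_j f_j(x).
Since both observations come from the same component, the likelihood for component k is f_k(x₁)·f_k(x₂).
  L_I = [0.125414] × [0.226163] = 0.028364
  L_II = [0.022584] × [0.146821] = 0.0033158
  L_III = [0.00193904] × [0.0428351] = 8.3059e-05
Weight by the priors:
  w_I·L_I = 0.13 × 0.028364 = 0.00368732
  w_II·L_II = 0.08 × 0.0033158 = 0.000265264
  w_III·L_III = 0.79 × 8.3059e-05 = 6.56166e-05
Denominator: 0.00368732 + 0.000265264 + 6.56166e-05 = 0.0040182
P(Cluster I | x) = 0.00368732 / 0.0040182 ≈ 0.918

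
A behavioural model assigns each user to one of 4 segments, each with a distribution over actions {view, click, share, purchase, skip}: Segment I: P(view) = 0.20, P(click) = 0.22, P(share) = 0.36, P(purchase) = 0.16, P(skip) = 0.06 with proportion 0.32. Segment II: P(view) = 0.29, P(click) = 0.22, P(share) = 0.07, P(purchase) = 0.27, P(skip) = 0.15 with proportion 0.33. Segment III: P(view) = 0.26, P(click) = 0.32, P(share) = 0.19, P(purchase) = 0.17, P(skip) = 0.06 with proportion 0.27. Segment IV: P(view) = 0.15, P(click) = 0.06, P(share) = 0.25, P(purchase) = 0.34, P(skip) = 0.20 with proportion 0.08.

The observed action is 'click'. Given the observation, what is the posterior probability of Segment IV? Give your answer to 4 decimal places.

Posterior ∝ prior × likelihood, so P(k | x) ∝ w_k f_k(x); normalise over all components.
Component likelihoods at x = 'click':
  p_I = P(click | comp) = 0.22
  p_II = P(click | comp) = 0.22
  p_III = P(click | comp) = 0.32
  p_IV = P(click | comp) = 0.06
Multiply by the mixture weights:
  w_I·p_I = 0.32 × 0.22 = 0.0704
  w_II·p_II = 0.33 × 0.22 = 0.0726
  w_III·p_III = 0.27 × 0.32 = 0.0864
  w_IV·p_IV = 0.08 × 0.06 = 0.0048
Normaliser: 0.0704 + 0.0726 + 0.0864 + 0.0048 = 0.2342
P(Segment IV | the observation) = 0.0048 / 0.2342 ≈ 0.0205

0.0205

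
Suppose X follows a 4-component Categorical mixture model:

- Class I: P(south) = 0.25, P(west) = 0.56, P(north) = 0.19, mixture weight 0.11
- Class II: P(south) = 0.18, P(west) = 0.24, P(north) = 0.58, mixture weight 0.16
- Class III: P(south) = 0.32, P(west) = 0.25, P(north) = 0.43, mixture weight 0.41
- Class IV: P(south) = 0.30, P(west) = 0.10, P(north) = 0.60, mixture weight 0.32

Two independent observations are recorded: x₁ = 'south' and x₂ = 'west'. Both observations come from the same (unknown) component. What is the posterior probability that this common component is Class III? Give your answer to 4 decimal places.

The responsibility of component k is π_k f_k(x) divided by Σ_j π_j f_j(x).
Since both observations come from the same component, the likelihood for component k is f_k(x₁)·f_k(x₂).
  f_I = [0.25] × [0.56] = 0.14
  f_II = [0.18] × [0.24] = 0.0432
  f_III = [0.32] × [0.25] = 0.08
  f_IV = [0.3] × [0.1] = 0.03
Multiply by the mixture weights:
  π_I·f_I = 0.11 × 0.14 = 0.0154
  π_II·f_II = 0.16 × 0.0432 = 0.006912
  π_III·f_III = 0.41 × 0.08 = 0.0328
  π_IV·f_IV = 0.32 × 0.03 = 0.0096
Marginal: 0.0154 + 0.006912 + 0.0328 + 0.0096 = 0.064712
So the posterior for Class III is 0.0328 / 0.064712 ≈ 0.5069.

0.5069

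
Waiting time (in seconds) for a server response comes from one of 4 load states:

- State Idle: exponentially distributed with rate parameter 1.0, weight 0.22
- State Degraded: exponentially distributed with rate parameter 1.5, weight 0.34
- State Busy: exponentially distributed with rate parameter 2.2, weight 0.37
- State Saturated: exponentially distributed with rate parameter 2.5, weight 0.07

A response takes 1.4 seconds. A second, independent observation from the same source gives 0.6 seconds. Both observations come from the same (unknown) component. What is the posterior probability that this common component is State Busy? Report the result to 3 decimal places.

The responsibility of component k is P(Z=k) f_k(x) divided by Σ_j P(Z=j) f_j(x).
Since both observations come from the same component, the likelihood for component k is f_k(x₁)·f_k(x₂).
  L_Idle = [0.246597] × [0.548812] = 0.135335
  L_Degraded = [0.183685] × [0.609854] = 0.112021
  L_Busy = [0.10111] × [0.587698] = 0.0594223
  L_Saturated = [0.0754935] × [0.557825] = 0.0421122
Unnormalised posteriors:
  P(Z=Idle)·L_Idle = 0.22 × 0.135335 = 0.0297738
  P(Z=Degraded)·L_Degraded = 0.34 × 0.112021 = 0.0380871
  P(Z=Busy)·L_Busy = 0.37 × 0.0594223 = 0.0219863
  P(Z=Saturated)·L_Saturated = 0.07 × 0.0421122 = 0.00294785
Denominator: 0.0297738 + 0.0380871 + 0.0219863 + 0.00294785 = 0.092795
So the posterior for State Busy is 0.0219863 / 0.092795 ≈ 0.237.

0.237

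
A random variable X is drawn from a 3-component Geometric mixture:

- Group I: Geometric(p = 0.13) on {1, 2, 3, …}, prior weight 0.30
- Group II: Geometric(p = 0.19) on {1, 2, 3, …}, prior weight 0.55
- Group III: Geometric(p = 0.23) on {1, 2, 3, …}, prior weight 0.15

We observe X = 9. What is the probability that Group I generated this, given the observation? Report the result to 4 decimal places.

0.3514

Apply Bayes' rule: the posterior for each component is proportional to its prior times its likelihood at x.
Geometric probabilities:
  L_I = 0.13·(1−0.13)^8 = 0.13·0.328212 = 0.0426675
  L_II = 0.19·(1−0.19)^8 = 0.19·0.185302 = 0.0352074
  L_III = 0.23·(1−0.23)^8 = 0.23·0.123574 = 0.0284219
Unnormalised posteriors:
  π_I·L_I = 0.30 × 0.0426675 = 0.0128003
  π_II·L_II = 0.55 × 0.0352074 = 0.0193641
  π_III·L_III = 0.15 × 0.0284219 = 0.00426329
Sum: 0.0128003 + 0.0193641 + 0.00426329 = 0.0364276
P(Group I | data) ≈ 0.3514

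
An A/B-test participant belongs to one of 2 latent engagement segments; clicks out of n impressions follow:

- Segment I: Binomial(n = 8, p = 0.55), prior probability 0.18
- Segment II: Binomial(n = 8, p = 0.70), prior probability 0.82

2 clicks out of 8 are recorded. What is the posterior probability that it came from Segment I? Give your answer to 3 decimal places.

0.607

The responsibility of component k is π_k f_k(x) divided by Σ_j π_j f_j(x).
Evaluate each component's likelihood at the observed value:
  L_I = C(8,2)·0.55^2·0.45^6 = 28·0.3025·0.00830377 = 0.0703329
  L_II = C(8,2)·0.70^2·0.30^6 = 28·0.49·0.000729 = 0.0100019
Multiply by the mixture weights:
  π_I·L_I = 0.18 × 0.0703329 = 0.0126599
  π_II·L_II = 0.82 × 0.0100019 = 0.00820154
Sum: 0.0126599 + 0.00820154 = 0.0208615
So the posterior for Segment I is 0.0126599 / 0.0208615 ≈ 0.607.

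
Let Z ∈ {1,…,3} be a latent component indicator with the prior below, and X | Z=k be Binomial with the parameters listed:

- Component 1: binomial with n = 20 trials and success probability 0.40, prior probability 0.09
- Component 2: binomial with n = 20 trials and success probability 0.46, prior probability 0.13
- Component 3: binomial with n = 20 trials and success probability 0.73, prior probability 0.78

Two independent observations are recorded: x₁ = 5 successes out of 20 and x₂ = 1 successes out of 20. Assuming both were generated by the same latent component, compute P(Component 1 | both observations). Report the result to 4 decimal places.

The responsibility of component k is P(Z=k) f_k(x) divided by Σ_j P(Z=j) f_j(x).
Since both observations come from the same component, the likelihood for component k is f_k(x₁)·f_k(x₂).
  p_1 = [C(20,5)·0.40^5·0.60^15 = 15504·0.01024·0.000470185 = 0.074647] × [0.000487488] = 3.63895e-05
  p_2 = [C(20,5)·0.46^5·0.54^15 = 15504·0.0205963·9.68069e-05 = 0.0309129] × [7.57302e-05] = 2.34104e-06
  p_3 = [C(20,5)·0.73^5·0.27^15 = 15504·0.207307·2.95431e-09 = 9.49543e-06] × [2.29226e-10] = 2.1766e-15
Unnormalised posteriors:
  P(Z=1)·p_1 = 0.09 × 3.63895e-05 = 3.27506e-06
  P(Z=2)·p_2 = 0.13 × 2.34104e-06 = 3.04335e-07
  P(Z=3)·p_3 = 0.78 × 2.1766e-15 = 1.69775e-15
Evidence: 3.27506e-06 + 3.04335e-07 + 1.69775e-15 = 3.57939e-06
So the posterior for Component 1 is 3.27506e-06 / 3.57939e-06 ≈ 0.9150.

0.9150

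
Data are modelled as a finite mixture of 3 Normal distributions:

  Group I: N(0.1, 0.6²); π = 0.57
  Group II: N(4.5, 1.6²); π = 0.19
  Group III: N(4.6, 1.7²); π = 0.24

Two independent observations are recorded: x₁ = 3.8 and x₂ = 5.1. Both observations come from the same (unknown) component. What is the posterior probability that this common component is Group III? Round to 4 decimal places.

P(component k | x) = π_k·f_k(x) / marginal(x), where marginal(x) = Σ_j π_j·f_j(x).
Since both observations come from the same component, the likelihood for component k is f_k(x₁)·f_k(x₂).
  L_I = [(1/(0.6·√(2π)))·exp(−(3.8−0.1)²/(2·0.6²)) = 0.664904·exp(-19.01389) = 3.67394e-09] × [5.53464e-16] = 2.03339e-24
  L_II = [(1/(1.6·√(2π)))·exp(−(3.8−4.5)²/(2·1.6²)) = 0.249339·exp(-0.09570) = 0.226583] × [0.232409] = 0.05266
  L_III = [(1/(1.7·√(2π)))·exp(−(3.8−4.6)²/(2·1.7²)) = 0.234672·exp(-0.11073) = 0.210074] × [0.224738] = 0.0472117
Prior × likelihood for each component:
  π_I·L_I = 0.57 × 2.03339e-24 = 1.15903e-24
  π_II·L_II = 0.19 × 0.05266 = 0.0100054
  π_III·L_III = 0.24 × 0.0472117 = 0.0113308
Normaliser: 1.15903e-24 + 0.0100054 + 0.0113308 = 0.0213362
Responsibility of Group III: 0.0113308 / 0.0213362 ≈ 0.5311

0.5311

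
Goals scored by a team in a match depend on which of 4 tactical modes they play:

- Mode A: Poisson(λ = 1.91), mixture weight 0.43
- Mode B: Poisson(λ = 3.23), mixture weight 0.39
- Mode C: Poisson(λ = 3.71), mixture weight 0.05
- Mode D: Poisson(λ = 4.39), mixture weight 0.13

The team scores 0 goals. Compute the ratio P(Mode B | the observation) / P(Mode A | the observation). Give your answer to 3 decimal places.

Posterior odds = (π_i f_i(x)) / (π_j f_j(x)); the normalising sum cancels.
Evaluate each component's likelihood at the observed value:
  f_A = 0.14808
  f_B = 0.0395575
  f_C = 0.0244775
  f_D = 0.0124007
0.0154274 / 0.0636746 ≈ 0.242

0.242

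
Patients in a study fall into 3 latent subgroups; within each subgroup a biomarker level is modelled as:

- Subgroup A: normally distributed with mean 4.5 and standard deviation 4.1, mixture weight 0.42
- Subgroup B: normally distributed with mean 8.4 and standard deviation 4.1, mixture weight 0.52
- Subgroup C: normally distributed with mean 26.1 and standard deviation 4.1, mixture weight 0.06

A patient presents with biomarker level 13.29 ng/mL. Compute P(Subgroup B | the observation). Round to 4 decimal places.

0.8569

The responsibility of component k is π_k f_k(x) divided by Σ_j π_j f_j(x).
Evaluate each component's likelihood at the observed value:
  p_A = 0.00977346
  p_B = 0.0477789
  p_C = 0.000738542
Weight by the priors:
  π_A·p_A = 0.42 × 0.00977346 = 0.00410485
  π_B·p_B = 0.52 × 0.0477789 = 0.024845
  π_C·p_C = 0.06 × 0.000738542 = 4.43125e-05
Normaliser: 0.00410485 + 0.024845 + 4.43125e-05 = 0.0289942
So the posterior for Subgroup B is 0.024845 / 0.0289942 ≈ 0.8569.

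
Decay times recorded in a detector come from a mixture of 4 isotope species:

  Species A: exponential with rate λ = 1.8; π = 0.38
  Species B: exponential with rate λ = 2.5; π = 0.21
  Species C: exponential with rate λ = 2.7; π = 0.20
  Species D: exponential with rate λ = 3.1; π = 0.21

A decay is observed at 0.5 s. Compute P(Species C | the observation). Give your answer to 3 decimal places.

The responsibility of component k is π_k f_k(x) divided by Σ_j π_j f_j(x).
Evaluate each component's likelihood at the observed value:
  L_A = 0.731825
  L_B = 0.716262
  L_C = 0.699949
  L_D = 0.657969
Multiply by the mixture weights:
  π_A·L_A = 0.38 × 0.731825 = 0.278094
  π_B·L_B = 0.21 × 0.716262 = 0.150415
  π_C·L_C = 0.20 × 0.699949 = 0.13999
  π_D·L_D = 0.21 × 0.657969 = 0.138173
Normaliser: 0.278094 + 0.150415 + 0.13999 + 0.138173 = 0.706672
P(Species C | 0.5 s) ≈ 0.198

0.198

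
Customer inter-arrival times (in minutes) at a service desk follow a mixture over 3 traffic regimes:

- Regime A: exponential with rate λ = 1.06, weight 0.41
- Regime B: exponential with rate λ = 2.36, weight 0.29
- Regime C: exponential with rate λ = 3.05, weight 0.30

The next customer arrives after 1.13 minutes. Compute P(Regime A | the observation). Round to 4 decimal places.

0.6311

Posterior ∝ prior × likelihood, so P(k | x) ∝ π_k f_k(x); normalise over all components.
Evaluate each component's likelihood at the observed value:
  L_A = 1.06·e^(−1.06·1.13) = 1.06·e^(−1.1978) = 0.319969
  L_B = 2.36·e^(−2.36·1.13) = 2.36·e^(−2.6668) = 0.163959
  L_C = 3.05·e^(−3.05·1.13) = 3.05·e^(−3.4465) = 0.0971637
Weight by the priors:
  π_A·L_A = 0.41 × 0.319969 = 0.131187
  π_B·L_B = 0.29 × 0.163959 = 0.0475481
  π_C·L_C = 0.30 × 0.0971637 = 0.0291491
Normaliser: 0.131187 + 0.0475481 + 0.0291491 = 0.207885
P(Regime A | x) = 0.131187 / 0.207885 ≈ 0.6311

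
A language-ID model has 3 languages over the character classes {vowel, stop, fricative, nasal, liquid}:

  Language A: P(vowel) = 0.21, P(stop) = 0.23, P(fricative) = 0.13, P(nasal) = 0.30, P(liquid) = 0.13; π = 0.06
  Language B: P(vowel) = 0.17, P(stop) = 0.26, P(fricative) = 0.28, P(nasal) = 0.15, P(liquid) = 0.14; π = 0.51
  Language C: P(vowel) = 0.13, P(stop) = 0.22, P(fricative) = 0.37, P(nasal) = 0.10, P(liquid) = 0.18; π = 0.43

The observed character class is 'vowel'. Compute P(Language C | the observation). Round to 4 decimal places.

Apply Bayes' rule: the posterior for each component is proportional to its prior times its likelihood at x.
Component likelihoods at x = 'vowel':
  L_A = 0.21
  L_B = 0.17
  L_C = 0.13
Multiply by the mixture weights:
  w_A·L_A = 0.06 × 0.21 = 0.0126
  w_B·L_B = 0.51 × 0.17 = 0.0867
  w_C·L_C = 0.43 × 0.13 = 0.0559
Evidence: 0.0126 + 0.0867 + 0.0559 = 0.1552
Responsibility of Language C: 0.0559 / 0.1552 ≈ 0.3602

0.3602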